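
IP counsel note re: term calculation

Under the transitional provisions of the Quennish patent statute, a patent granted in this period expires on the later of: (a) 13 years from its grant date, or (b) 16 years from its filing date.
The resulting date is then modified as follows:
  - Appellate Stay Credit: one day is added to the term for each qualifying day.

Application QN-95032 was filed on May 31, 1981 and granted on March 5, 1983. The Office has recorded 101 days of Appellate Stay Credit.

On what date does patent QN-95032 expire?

September 9, 1997

(a) grant + 13 years → 5 March 1996.
(b) filing + 16 years → 31 May 1997.
Later of the two: 31 May 1997.
Appellate Stay Credit: +101 days → 9 September 1997.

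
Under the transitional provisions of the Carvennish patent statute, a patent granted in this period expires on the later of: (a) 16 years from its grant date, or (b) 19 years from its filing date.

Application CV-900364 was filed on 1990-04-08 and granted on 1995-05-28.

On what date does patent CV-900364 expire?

May 28, 2011

(a) grant + 16 years → 28 May 2011.
(b) filing + 19 years → 8 April 2009.
Later of the two: 28 May 2011.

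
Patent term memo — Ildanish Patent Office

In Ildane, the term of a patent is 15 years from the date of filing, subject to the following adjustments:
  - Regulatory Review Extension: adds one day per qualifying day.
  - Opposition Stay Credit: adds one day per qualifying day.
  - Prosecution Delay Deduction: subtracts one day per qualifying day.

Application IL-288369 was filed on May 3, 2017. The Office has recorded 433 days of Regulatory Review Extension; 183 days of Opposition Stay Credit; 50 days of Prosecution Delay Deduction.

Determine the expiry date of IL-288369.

November 20, 2033

Base term: filing date + 15 years → 3 May 2032.
Regulatory Review Extension: +433 days → 10 July 2033.
Opposition Stay Credit: +183 days → 9 January 2034.
Prosecution Delay Deduction: −50 days → 20 November 2033.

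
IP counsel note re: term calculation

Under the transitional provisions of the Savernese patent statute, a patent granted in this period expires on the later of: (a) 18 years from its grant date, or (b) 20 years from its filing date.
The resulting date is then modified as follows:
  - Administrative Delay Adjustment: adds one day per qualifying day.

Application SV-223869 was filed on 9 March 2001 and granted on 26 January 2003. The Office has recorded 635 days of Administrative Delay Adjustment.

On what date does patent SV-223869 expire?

2022-12-04

(a) grant + 18 years → 26 January 2021.
(b) filing + 20 years → 9 March 2021.
Later of the two: 9 March 2021.
Administrative Delay Adjustment: +635 days → 4 December 2022.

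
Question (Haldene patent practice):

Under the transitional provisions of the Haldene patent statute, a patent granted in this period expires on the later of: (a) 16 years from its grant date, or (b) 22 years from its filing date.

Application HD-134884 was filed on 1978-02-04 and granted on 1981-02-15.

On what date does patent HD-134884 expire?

(a) grant + 16 years → 15 February 1997.
(b) filing + 22 years → 4 February 2000.
Later of the two: 4 February 2000.

February 4, 2000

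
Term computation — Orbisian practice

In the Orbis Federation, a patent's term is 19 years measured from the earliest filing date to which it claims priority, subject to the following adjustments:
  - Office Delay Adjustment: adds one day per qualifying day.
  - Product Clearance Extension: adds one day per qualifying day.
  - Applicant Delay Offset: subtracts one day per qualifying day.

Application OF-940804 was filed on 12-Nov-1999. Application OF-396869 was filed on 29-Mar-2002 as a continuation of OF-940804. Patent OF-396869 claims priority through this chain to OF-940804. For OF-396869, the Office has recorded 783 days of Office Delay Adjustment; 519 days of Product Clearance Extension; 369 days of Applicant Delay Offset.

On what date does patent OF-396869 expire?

Earliest priority filing: 12 November 1999.
Base term: 12 November 1999 + 19 years → 12 November 2018.
Office Delay Adjustment: +783 days → 3 January 2021.
Product Clearance Extension: +519 days → 6 June 2022.
Applicant Delay Offset: −369 days → 2 June 2021.

2021-06-02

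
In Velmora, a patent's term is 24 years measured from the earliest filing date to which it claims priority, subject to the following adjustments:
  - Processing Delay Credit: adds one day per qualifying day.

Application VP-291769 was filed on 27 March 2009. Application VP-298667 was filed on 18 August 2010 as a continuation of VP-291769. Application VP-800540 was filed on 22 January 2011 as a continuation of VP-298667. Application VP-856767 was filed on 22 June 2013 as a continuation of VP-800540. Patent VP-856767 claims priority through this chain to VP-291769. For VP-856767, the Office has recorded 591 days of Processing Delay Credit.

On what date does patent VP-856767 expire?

Earliest priority filing: 27 March 2009.
Base term: 27 March 2009 + 24 years → 27 March 2033.
Processing Delay Credit: +591 days → 8 November 2034.

November 8, 2034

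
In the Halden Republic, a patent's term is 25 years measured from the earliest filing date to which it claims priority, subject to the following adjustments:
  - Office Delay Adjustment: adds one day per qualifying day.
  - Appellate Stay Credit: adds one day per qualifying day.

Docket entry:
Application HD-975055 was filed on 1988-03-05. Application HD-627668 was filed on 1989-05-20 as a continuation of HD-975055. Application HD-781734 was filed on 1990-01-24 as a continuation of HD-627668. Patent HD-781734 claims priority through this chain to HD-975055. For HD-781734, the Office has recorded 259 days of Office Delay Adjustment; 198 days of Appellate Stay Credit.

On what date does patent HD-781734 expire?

Earliest priority filing: 5 March 1988.
Base term: 5 March 1988 + 25 years → 5 March 2013.
Office Delay Adjustment: +259 days → 19 November 2013.
Appellate Stay Credit: +198 days → 5 June 2014.

2014-06-05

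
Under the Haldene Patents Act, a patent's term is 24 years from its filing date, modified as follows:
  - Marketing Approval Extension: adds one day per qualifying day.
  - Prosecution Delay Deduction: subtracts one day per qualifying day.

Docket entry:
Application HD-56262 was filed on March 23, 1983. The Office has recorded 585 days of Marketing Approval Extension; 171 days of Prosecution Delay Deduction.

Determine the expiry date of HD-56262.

Base term: filing date + 24 years → 23 March 2007.
Marketing Approval Extension: +585 days → 28 October 2008.
Prosecution Delay Deduction: −171 days → 10 May 2008.

May 10, 2008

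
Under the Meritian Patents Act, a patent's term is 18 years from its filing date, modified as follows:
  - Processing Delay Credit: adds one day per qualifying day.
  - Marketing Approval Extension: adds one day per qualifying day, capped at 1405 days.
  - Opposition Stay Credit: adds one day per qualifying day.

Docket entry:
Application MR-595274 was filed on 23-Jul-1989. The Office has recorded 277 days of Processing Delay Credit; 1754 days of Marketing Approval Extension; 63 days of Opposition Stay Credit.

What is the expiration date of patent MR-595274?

Base term: filing date + 18 years → 23 July 2007.
Processing Delay Credit: +277 days → 25 April 2008.
Marketing Approval Extension: 1754 days claimed exceeds the 1405-day cap, so +1405 days → 29 February 2012.
Opposition Stay Credit: +63 days → 2 May 2012.

2012-05-02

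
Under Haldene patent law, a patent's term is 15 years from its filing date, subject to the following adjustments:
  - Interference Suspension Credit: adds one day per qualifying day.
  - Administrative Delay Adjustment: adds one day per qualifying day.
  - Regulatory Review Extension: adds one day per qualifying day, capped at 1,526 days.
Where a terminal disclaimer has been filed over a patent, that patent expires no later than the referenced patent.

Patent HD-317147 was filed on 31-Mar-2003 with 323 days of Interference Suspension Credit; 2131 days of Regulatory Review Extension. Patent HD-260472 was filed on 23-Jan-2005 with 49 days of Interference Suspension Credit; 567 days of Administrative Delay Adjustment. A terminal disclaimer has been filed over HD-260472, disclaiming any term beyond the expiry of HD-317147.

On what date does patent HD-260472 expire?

2021-09-30

Natural term of HD-260472:
  Base: filing + 15 years → 23 January 2020.
  Interference Suspension Credit: +49 days → 12 March 2020.
  Administrative Delay Adjustment: +567 days → 30 September 2021.
Expiry of referenced patent HD-317147:
  Base: filing + 15 years → 31 March 2018.
  Interference Suspension Credit: +323 days → 17 February 2019.
  Regulatory Review Extension: 2131 days claimed exceeds the 1526-day cap, so +1526 days → 23 April 2023.
Terminal disclaimer: HD-260472 expires on the earlier of 30 September 2021 and 23 April 2023.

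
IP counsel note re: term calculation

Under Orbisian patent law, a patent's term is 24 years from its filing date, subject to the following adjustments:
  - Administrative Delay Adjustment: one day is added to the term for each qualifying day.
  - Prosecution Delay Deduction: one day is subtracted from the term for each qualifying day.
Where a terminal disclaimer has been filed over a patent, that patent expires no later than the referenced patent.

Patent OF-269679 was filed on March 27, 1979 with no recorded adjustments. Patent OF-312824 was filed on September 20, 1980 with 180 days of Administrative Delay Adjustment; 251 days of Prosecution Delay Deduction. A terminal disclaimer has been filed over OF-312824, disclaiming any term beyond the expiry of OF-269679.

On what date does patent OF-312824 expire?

March 27, 2003

Natural term of OF-312824:
  Base: filing + 24 years → 20 September 2004.
  Administrative Delay Adjustment: +180 days → 19 March 2005.
  Prosecution Delay Deduction: −251 days → 11 July 2004.
Expiry of referenced patent OF-269679:
  Base: filing + 24 years → 27 March 2003.
Terminal disclaimer: OF-312824 expires on the earlier of 11 July 2004 and 27 March 2003.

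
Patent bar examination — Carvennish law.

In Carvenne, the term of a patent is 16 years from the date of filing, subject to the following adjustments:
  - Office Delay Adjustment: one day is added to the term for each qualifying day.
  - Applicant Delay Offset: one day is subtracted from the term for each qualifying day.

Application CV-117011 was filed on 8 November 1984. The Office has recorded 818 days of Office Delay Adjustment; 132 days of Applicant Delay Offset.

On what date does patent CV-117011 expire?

Base term: filing date + 16 years → 8 November 2000.
Office Delay Adjustment: +818 days → 4 February 2003.
Applicant Delay Offset: −132 days → 25 September 2002.

September 25, 2002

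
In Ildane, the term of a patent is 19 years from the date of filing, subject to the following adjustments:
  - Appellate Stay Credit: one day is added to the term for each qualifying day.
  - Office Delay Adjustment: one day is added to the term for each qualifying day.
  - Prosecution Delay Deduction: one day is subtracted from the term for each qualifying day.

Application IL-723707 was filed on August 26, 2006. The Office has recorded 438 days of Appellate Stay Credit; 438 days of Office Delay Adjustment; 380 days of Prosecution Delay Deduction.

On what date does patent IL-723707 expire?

2027-01-04

Base term: filing date + 19 years → 26 August 2025.
Appellate Stay Credit: +438 days → 7 November 2026.
Office Delay Adjustment: +438 days → 19 January 2028.
Prosecution Delay Deduction: −380 days → 4 January 2027.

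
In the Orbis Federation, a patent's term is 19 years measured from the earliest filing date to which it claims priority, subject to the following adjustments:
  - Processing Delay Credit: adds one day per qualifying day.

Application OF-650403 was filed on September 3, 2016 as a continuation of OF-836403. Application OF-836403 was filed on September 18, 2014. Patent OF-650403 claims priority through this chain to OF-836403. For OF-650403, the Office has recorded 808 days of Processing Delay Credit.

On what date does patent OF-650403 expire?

Earliest priority filing: 18 September 2014.
Base term: 18 September 2014 + 19 years → 18 September 2033.
Processing Delay Credit: +808 days → 5 December 2035.

December 5, 2035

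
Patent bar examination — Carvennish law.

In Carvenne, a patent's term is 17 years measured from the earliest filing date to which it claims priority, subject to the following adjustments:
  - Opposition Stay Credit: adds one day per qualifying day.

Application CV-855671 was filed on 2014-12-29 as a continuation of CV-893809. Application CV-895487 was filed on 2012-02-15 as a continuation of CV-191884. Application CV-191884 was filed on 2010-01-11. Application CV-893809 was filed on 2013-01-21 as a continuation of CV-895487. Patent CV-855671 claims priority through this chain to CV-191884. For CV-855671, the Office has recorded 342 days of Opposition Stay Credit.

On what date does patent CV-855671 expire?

Earliest priority filing: 11 January 2010.
Base term: 11 January 2010 + 17 years → 11 January 2027.
Opposition Stay Credit: +342 days → 19 December 2027.

December 19, 2027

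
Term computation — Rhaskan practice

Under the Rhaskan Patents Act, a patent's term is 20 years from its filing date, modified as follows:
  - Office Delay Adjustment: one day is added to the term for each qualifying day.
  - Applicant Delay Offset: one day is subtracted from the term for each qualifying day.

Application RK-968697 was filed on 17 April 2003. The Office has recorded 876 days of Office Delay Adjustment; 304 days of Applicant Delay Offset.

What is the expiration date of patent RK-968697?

Base term: filing date + 20 years → 17 April 2023.
Office Delay Adjustment: +876 days → 9 September 2025.
Applicant Delay Offset: −304 days → 9 November 2024.

November 9, 2024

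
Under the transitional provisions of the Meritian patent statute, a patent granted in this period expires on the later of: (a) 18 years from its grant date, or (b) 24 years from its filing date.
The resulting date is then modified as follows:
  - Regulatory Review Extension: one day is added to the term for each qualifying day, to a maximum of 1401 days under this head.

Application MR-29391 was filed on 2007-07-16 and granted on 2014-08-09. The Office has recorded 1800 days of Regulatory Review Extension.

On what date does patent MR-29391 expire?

June 10, 2036

(a) grant + 18 years → 9 August 2032.
(b) filing + 24 years → 16 July 2031.
Later of the two: 9 August 2032.
Regulatory Review Extension: 1800 days claimed exceeds the 1401-day cap, so +1401 days → 10 June 2036.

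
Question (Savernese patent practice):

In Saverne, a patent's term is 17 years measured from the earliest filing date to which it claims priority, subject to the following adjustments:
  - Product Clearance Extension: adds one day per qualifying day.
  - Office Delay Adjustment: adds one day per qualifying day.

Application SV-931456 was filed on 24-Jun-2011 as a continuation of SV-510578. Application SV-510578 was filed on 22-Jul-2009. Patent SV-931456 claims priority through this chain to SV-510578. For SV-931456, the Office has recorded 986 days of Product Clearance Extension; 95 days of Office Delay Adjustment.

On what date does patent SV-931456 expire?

2029-07-07

Earliest priority filing: 22 July 2009.
Base term: 22 July 2009 + 17 years → 22 July 2026.
Product Clearance Extension: +986 days → 3 April 2029.
Office Delay Adjustment: +95 days → 7 July 2029.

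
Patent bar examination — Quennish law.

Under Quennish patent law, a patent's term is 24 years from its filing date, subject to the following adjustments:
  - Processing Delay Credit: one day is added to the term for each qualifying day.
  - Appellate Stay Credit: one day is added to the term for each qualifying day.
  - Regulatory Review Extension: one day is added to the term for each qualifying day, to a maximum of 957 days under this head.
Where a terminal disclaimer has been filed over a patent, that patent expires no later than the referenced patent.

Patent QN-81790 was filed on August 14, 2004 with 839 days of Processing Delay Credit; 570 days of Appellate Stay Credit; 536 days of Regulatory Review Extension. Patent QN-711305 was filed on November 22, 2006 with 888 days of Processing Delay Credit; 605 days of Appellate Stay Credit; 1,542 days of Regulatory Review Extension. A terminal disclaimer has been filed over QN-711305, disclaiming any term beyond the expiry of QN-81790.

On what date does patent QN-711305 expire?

Natural term of QN-711305:
  Base: filing + 24 years → 22 November 2030.
  Processing Delay Credit: +888 days → 28 April 2033.
  Appellate Stay Credit: +605 days → 24 December 2034.
  Regulatory Review Extension: 1542 days claimed exceeds the 957-day cap, so +957 days → 7 August 2037.
Expiry of referenced patent QN-81790:
  Base: filing + 24 years → 14 August 2028.
  Processing Delay Credit: +839 days → 1 December 2030.
  Appellate Stay Credit: +570 days → 23 June 2032.
  Regulatory Review Extension: 536 days (within the 957-day cap) → +536 days → 11 December 2033.
Terminal disclaimer: QN-711305 expires on the earlier of 7 August 2037 and 11 December 2033.

December 11, 2033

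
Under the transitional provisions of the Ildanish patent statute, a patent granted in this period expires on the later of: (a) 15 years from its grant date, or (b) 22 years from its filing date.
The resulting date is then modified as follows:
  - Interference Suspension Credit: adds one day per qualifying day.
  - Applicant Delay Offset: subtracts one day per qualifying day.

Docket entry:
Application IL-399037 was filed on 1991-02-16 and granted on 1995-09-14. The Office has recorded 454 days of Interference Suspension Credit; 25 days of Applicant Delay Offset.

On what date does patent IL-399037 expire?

(a) grant + 15 years → 14 September 2010.
(b) filing + 22 years → 16 February 2013.
Later of the two: 16 February 2013.
Interference Suspension Credit: +454 days → 16 May 2014.
Applicant Delay Offset: −25 days → 21 April 2014.

2014-04-21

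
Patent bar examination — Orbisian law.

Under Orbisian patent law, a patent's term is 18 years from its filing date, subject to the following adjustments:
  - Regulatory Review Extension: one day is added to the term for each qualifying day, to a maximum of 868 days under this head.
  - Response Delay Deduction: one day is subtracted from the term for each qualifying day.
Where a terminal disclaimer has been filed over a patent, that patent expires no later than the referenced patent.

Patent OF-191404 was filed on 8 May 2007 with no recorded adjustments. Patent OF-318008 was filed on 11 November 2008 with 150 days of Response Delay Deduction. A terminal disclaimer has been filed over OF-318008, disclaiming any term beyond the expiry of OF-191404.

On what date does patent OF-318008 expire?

2025-05-08

Natural term of OF-318008:
  Base: filing + 18 years → 11 November 2026.
  Response Delay Deduction: −150 days → 14 June 2026.
Expiry of referenced patent OF-191404:
  Base: filing + 18 years → 8 May 2025.
Terminal disclaimer: OF-318008 expires on the earlier of 14 June 2026 and 8 May 2025.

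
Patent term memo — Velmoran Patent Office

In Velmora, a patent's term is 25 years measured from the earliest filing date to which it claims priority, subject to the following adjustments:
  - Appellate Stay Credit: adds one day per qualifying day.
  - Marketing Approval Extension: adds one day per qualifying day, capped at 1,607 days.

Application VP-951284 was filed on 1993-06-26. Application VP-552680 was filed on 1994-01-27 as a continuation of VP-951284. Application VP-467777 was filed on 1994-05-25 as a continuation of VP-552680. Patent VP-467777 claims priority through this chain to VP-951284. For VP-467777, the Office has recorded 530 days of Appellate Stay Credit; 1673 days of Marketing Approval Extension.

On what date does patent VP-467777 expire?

2024-05-02

Earliest priority filing: 26 June 1993.
Base term: 26 June 1993 + 25 years → 26 June 2018.
Appellate Stay Credit: +530 days → 8 December 2019.
Marketing Approval Extension: 1673 days claimed exceeds the 1607-day cap, so +1607 days → 2 May 2024.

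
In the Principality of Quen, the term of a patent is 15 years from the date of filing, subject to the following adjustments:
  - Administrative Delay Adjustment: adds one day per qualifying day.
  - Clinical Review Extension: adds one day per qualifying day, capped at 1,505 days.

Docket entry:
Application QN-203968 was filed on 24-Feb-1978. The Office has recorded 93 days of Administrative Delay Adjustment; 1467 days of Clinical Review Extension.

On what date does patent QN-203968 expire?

Base term: filing date + 15 years → 24 February 1993.
Administrative Delay Adjustment: +93 days → 28 May 1993.
Clinical Review Extension: 1467 days (within the 1505-day cap) → +1467 days → 3 June 1997.

1997-06-03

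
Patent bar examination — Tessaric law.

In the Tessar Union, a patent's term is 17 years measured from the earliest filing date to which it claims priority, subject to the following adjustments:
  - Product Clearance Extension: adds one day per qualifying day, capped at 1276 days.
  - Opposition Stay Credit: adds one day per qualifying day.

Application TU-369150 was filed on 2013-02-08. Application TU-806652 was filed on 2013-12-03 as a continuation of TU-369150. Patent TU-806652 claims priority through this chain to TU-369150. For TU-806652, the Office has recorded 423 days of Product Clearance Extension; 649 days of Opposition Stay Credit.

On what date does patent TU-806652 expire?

2033-01-15

Earliest priority filing: 8 February 2013.
Base term: 8 February 2013 + 17 years → 8 February 2030.
Product Clearance Extension: 423 days (within the 1276-day cap) → +423 days → 7 April 2031.
Opposition Stay Credit: +649 days → 15 January 2033.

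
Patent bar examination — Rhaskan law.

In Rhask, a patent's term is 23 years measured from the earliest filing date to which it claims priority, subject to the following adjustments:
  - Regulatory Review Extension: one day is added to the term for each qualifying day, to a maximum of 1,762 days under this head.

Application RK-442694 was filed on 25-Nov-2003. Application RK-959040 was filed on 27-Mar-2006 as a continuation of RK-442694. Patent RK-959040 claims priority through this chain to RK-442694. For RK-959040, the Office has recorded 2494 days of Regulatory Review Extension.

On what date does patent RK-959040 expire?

Earliest priority filing: 25 November 2003.
Base term: 25 November 2003 + 23 years → 25 November 2026.
Regulatory Review Extension: 2494 days claimed exceeds the 1762-day cap, so +1762 days → 22 September 2031.

September 22, 2031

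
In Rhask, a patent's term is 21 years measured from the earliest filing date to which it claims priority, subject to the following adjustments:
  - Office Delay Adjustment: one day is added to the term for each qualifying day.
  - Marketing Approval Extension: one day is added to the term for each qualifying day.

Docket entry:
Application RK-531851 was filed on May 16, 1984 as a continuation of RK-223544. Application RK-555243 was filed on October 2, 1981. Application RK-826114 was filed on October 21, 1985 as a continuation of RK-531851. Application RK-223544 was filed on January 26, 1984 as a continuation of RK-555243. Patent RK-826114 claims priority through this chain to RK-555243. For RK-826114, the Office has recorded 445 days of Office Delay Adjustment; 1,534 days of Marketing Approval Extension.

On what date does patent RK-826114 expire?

March 3, 2008

Earliest priority filing: 2 October 1981.
Base term: 2 October 1981 + 21 years → 2 October 2002.
Office Delay Adjustment: +445 days → 21 December 2003.
Marketing Approval Extension: +1534 days → 3 March 2008.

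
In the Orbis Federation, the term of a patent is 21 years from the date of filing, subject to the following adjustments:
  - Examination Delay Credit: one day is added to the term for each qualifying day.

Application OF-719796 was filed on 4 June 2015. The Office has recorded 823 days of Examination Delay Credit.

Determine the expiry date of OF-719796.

Base term: filing date + 21 years → 4 June 2036.
Examination Delay Credit: +823 days → 5 September 2038.

September 5, 2038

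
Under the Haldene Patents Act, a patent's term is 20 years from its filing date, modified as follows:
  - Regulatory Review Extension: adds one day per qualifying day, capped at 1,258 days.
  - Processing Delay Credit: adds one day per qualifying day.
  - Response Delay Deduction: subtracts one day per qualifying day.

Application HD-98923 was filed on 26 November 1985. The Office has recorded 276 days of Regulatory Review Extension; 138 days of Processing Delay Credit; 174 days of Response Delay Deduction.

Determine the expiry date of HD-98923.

Base term: filing date + 20 years → 26 November 2005.
Regulatory Review Extension: 276 days (within the 1258-day cap) → +276 days → 29 August 2006.
Processing Delay Credit: +138 days → 14 January 2007.
Response Delay Deduction: −174 days → 24 July 2006.

July 24, 2006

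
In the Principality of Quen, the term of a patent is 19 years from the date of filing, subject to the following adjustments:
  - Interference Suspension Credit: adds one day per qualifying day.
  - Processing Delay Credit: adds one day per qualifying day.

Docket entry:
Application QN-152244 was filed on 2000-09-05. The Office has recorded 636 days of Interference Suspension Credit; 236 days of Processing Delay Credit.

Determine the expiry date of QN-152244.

January 24, 2022

Base term: filing date + 19 years → 5 September 2019.
Interference Suspension Credit: +636 days → 2 June 2021.
Processing Delay Credit: +236 days → 24 January 2022.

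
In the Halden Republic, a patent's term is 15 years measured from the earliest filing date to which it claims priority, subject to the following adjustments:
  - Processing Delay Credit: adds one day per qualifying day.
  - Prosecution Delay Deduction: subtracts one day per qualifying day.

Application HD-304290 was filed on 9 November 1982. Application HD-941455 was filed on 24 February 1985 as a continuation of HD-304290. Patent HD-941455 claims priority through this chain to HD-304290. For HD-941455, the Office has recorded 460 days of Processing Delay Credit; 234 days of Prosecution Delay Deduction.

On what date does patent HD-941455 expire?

June 23, 1998

Earliest priority filing: 9 November 1982.
Base term: 9 November 1982 + 15 years → 9 November 1997.
Processing Delay Credit: +460 days → 12 February 1999.
Prosecution Delay Deduction: −234 days → 23 June 1998.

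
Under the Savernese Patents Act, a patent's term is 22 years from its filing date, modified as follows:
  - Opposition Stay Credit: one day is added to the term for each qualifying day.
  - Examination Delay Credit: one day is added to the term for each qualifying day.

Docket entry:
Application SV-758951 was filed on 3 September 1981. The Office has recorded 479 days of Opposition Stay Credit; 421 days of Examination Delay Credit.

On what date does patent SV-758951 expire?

2006-02-19

Base term: filing date + 22 years → 3 September 2003.
Opposition Stay Credit: +479 days → 25 December 2004.
Examination Delay Credit: +421 days → 19 February 2006.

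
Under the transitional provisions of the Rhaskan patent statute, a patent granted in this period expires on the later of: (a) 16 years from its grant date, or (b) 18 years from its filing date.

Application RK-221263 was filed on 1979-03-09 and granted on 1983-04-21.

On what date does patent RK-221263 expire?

1999-04-21

(a) grant + 16 years → 21 April 1999.
(b) filing + 18 years → 9 March 1997.
Later of the two: 21 April 1999.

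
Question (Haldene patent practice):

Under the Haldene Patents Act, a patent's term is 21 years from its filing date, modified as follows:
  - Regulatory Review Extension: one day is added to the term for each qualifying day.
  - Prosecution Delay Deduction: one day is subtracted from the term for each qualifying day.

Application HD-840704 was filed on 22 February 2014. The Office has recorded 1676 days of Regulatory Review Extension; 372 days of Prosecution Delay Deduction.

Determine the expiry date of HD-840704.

Base term: filing date + 21 years → 22 February 2035.
Regulatory Review Extension: +1676 days → 25 September 2039.
Prosecution Delay Deduction: −372 days → 18 September 2038.

September 18, 2038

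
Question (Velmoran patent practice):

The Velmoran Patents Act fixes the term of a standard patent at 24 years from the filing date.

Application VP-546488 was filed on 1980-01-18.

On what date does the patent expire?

Filing date + 24 years → 18 January 2004.

January 18, 2004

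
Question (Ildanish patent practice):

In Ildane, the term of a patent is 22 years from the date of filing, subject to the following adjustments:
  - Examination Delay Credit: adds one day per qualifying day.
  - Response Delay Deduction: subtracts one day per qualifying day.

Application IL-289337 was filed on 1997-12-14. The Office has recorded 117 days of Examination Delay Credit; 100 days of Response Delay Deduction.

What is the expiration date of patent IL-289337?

December 31, 2019

Base term: filing date + 22 years → 14 December 2019.
Examination Delay Credit: +117 days → 9 April 2020.
Response Delay Deduction: −100 days → 31 December 2019.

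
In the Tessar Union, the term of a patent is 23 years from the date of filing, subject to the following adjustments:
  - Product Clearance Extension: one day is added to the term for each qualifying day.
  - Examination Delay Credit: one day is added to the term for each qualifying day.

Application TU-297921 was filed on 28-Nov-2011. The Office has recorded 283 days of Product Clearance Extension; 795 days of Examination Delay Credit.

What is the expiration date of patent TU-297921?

November 10, 2037

Base term: filing date + 23 years → 28 November 2034.
Product Clearance Extension: +283 days → 7 September 2035.
Examination Delay Credit: +795 days → 10 November 2037.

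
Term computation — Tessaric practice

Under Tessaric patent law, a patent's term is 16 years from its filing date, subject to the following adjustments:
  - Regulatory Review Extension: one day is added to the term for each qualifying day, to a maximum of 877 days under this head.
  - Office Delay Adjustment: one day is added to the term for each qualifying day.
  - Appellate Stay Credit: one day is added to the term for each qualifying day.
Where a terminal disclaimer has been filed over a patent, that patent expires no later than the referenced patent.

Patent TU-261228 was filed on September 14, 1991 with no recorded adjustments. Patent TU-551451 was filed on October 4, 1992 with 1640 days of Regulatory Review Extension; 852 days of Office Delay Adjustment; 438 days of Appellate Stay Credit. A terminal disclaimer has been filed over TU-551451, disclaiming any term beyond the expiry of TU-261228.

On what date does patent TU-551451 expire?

Natural term of TU-551451:
  Base: filing + 16 years → 4 October 2008.
  Regulatory Review Extension: 1640 days claimed exceeds the 877-day cap, so +877 days → 28 February 2011.
  Office Delay Adjustment: +852 days → 29 June 2013.
  Appellate Stay Credit: +438 days → 10 September 2014.
Expiry of referenced patent TU-261228:
  Base: filing + 16 years → 14 September 2007.
Terminal disclaimer: TU-551451 expires on the earlier of 10 September 2014 and 14 September 2007.

2007-09-14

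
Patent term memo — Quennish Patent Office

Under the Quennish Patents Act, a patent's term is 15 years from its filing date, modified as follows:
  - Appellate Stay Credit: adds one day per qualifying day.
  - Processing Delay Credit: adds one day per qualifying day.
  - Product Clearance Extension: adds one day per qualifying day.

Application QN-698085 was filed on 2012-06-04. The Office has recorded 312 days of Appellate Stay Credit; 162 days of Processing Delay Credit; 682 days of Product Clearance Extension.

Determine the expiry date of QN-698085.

2030-08-03

Base term: filing date + 15 years → 4 June 2027.
Appellate Stay Credit: +312 days → 11 April 2028.
Processing Delay Credit: +162 days → 20 September 2028.
Product Clearance Extension: +682 days → 3 August 2030.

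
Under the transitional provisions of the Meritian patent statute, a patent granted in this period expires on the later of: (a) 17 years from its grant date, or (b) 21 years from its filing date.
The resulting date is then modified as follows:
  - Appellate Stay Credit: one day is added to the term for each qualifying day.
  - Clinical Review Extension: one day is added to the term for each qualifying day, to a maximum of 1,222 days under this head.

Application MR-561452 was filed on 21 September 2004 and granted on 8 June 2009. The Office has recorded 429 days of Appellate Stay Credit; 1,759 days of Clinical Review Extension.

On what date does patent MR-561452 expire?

December 15, 2030

(a) grant + 17 years → 8 June 2026.
(b) filing + 21 years → 21 September 2025.
Later of the two: 8 June 2026.
Appellate Stay Credit: +429 days → 11 August 2027.
Clinical Review Extension: 1759 days claimed exceeds the 1222-day cap, so +1222 days → 15 December 2030.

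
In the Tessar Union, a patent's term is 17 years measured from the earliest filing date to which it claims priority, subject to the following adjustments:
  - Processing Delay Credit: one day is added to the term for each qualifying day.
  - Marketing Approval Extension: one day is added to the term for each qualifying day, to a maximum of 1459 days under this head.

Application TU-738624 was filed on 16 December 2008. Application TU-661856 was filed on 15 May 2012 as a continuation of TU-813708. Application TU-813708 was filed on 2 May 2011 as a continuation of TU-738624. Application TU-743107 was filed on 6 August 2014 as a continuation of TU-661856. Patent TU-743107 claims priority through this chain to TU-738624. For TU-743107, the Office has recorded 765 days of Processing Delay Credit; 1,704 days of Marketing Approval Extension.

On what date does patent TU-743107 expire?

January 18, 2032

Earliest priority filing: 16 December 2008.
Base term: 16 December 2008 + 17 years → 16 December 2025.
Processing Delay Credit: +765 days → 20 January 2028.
Marketing Approval Extension: 1704 days claimed exceeds the 1459-day cap, so +1459 days → 18 January 2032.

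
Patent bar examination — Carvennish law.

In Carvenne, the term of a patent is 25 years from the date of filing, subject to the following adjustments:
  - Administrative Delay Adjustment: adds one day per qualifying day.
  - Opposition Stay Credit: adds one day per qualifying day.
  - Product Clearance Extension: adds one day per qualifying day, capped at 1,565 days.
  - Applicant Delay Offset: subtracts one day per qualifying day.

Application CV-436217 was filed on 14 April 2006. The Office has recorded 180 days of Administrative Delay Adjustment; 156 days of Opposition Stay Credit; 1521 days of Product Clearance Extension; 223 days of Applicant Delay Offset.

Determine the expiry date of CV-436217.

Base term: filing date + 25 years → 14 April 2031.
Administrative Delay Adjustment: +180 days → 11 October 2031.
Opposition Stay Credit: +156 days → 15 March 2032.
Product Clearance Extension: 1521 days (within the 1565-day cap) → +1521 days → 14 May 2036.
Applicant Delay Offset: −223 days → 4 October 2035.

October 4, 2035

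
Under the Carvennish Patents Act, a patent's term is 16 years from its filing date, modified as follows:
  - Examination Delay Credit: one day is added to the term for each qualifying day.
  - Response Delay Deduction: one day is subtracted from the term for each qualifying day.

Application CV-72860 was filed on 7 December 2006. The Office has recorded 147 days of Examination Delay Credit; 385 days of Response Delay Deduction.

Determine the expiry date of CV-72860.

Base term: filing date + 16 years → 7 December 2022.
Examination Delay Credit: +147 days → 3 May 2023.
Response Delay Deduction: −385 days → 13 April 2022.

April 13, 2022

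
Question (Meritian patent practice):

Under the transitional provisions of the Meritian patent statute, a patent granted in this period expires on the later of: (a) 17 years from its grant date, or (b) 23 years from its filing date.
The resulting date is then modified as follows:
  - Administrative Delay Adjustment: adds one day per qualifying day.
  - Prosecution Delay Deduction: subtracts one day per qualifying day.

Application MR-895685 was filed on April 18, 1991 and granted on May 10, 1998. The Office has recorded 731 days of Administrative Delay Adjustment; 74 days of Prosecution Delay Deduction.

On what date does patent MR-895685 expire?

2017-02-25

(a) grant + 17 years → 10 May 2015.
(b) filing + 23 years → 18 April 2014.
Later of the two: 10 May 2015.
Administrative Delay Adjustment: +731 days → 10 May 2017.
Prosecution Delay Deduction: −74 days → 25 February 2017.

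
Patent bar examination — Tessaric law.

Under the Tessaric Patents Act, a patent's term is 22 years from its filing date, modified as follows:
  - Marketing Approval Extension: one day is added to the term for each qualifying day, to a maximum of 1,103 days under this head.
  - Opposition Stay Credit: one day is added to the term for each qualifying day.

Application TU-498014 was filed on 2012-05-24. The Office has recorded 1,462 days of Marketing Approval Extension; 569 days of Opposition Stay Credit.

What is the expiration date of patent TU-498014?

Base term: filing date + 22 years → 24 May 2034.
Marketing Approval Extension: 1462 days claimed exceeds the 1103-day cap, so +1103 days → 31 May 2037.
Opposition Stay Credit: +569 days → 21 December 2038.

December 21, 2038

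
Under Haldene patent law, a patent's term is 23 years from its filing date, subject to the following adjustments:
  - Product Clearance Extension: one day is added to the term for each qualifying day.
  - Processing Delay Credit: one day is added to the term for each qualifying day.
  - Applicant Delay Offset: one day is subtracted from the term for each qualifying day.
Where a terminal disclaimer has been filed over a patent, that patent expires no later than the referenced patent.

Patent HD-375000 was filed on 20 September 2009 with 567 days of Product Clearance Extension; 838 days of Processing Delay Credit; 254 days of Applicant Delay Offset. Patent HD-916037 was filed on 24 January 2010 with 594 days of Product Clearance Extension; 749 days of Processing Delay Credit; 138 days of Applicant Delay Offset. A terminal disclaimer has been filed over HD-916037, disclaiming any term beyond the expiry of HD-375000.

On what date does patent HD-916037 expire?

November 15, 2035

Natural term of HD-916037:
  Base: filing + 23 years → 24 January 2033.
  Product Clearance Extension: +594 days → 10 September 2034.
  Processing Delay Credit: +749 days → 28 September 2036.
  Applicant Delay Offset: −138 days → 13 May 2036.
Expiry of referenced patent HD-375000:
  Base: filing + 23 years → 20 September 2032.
  Product Clearance Extension: +567 days → 10 April 2034.
  Processing Delay Credit: +838 days → 26 July 2036.
  Applicant Delay Offset: −254 days → 15 November 2035.
Terminal disclaimer: HD-916037 expires on the earlier of 13 May 2036 and 15 November 2035.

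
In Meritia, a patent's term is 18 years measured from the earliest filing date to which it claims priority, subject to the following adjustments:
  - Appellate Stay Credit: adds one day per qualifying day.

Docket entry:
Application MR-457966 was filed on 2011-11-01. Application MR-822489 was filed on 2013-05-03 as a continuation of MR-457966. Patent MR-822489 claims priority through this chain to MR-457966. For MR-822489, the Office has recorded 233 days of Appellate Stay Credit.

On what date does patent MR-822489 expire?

Earliest priority filing: 1 November 2011.
Base term: 1 November 2011 + 18 years → 1 November 2029.
Appellate Stay Credit: +233 days → 22 June 2030.

June 22, 2030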